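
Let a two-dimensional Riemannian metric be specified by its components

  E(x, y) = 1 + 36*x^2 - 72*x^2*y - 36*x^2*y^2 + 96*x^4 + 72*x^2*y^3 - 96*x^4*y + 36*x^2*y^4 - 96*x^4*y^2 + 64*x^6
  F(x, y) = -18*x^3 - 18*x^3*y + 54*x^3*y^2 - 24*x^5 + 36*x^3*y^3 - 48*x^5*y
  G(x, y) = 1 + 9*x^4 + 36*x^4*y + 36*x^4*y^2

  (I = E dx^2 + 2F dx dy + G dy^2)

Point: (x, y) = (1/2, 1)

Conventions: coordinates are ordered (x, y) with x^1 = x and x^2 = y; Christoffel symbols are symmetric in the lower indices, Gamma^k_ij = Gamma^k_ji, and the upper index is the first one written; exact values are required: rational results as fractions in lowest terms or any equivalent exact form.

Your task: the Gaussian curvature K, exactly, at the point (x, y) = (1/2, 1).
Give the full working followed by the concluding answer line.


E = 5, F = 9/2, G = 97/16, EG - F^2 = 161/16 at the point
E_x = 0, E_y = 36, F_x = 18, F_y = 93/4, G_x = 81/2, G_y = 27/4
E_yy = 186, F_xy = 267/2, G_xx = 243
Apply the Brioschi formula K = (det M1 - det M2)/(EG - F^2)^2 over the derivative matrices of E, F, G.
M1 = [[-E_yy/2 + F_xy - G_xx/2, E_x/2, F_x - E_y/2], [F_y - G_x/2, E, F], [G_y/2, F, G]] = [[-81, 0, 0], [3, 5, 9/2], [27/8, 9/2, 97/16]]; det M1 = -13041/16
M2 = [[0, E_y/2, G_x/2], [E_y/2, E, F], [G_x/2, F, G]] = [[0, 18, 81/4], [18, 5, 9/2], [81/4, 9/2, 97/16]]; det M2 = -11745/16
det M1 - det M2 = -81; K = -81 / (161/16)^2 = -20736/25921

Answer: K = -20736/25921


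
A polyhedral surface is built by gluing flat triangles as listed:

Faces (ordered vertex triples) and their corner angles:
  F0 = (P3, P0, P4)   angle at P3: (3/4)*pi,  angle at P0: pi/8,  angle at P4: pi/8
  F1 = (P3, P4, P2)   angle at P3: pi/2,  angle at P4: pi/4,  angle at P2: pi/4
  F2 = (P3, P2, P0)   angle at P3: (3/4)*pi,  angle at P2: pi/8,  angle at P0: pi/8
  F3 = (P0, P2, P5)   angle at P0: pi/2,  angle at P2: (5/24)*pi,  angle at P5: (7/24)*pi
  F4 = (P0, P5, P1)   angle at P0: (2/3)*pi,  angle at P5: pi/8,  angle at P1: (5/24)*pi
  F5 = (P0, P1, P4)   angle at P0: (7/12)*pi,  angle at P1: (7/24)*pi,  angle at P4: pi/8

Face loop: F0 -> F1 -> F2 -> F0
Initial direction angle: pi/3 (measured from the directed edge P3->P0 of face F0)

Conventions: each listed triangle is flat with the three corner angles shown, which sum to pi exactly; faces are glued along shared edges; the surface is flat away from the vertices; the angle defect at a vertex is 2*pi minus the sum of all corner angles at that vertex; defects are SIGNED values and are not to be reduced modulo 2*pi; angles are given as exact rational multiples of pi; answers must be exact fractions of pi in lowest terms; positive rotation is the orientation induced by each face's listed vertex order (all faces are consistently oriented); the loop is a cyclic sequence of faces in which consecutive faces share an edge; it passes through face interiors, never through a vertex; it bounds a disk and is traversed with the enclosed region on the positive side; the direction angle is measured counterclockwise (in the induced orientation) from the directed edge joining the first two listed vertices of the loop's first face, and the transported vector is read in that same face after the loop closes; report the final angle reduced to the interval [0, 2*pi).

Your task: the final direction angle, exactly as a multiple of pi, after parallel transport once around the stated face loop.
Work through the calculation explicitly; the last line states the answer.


enclosed vertex P3: corner angles sum to 2*pi, defect = 2*pi - 2*pi = 0
transport around the loop rotates by the sum of enclosed defects; add to the initial angle mod 2*pi
final angle = pi/3 + 0 = pi/3 (mod 2*pi)

Answer: final direction angle = pi/3


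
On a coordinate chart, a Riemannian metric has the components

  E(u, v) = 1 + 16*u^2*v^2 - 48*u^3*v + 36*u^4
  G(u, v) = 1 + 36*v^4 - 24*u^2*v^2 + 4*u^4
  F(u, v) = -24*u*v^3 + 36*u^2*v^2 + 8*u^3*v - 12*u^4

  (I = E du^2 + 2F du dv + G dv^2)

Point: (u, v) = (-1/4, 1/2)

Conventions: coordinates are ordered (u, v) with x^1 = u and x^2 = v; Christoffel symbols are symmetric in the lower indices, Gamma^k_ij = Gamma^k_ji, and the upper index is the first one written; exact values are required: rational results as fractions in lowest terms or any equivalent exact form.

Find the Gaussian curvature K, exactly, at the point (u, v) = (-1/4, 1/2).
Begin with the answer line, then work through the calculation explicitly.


Answer: K = -31744/13689

E = 113/64, F = 77/64, G = 185/64, EG - F^2 = 117/32 at the point
E_u = -35/4, E_v = 7/4, F_u = -6, F_v = 53/8, G_u = 11/4, G_v = 33/2
E_vv = 2, F_uv = -69/2, G_uu = -9
Apply the Brioschi formula K = (det M1 - det M2)/(EG - F^2)^2 over the derivative matrices of E, F, G.
M1 = [[-E_vv/2 + F_uv - G_uu/2, E_u/2, F_u - E_v/2], [F_v - G_u/2, E, F], [G_v/2, F, G]] = [[-31, -35/8, -55/8], [21/4, 113/64, 77/64], [33/4, 77/64, 185/64]]; det M1 = -1077/32
M2 = [[0, E_v/2, G_u/2], [E_v/2, E, F], [G_u/2, F, G]] = [[0, 7/8, 11/8], [7/8, 113/64, 77/64], [11/8, 77/64, 185/64]]; det M2 = -85/32
det M1 - det M2 = -31; K = -31 / (117/32)^2 = -31744/13689


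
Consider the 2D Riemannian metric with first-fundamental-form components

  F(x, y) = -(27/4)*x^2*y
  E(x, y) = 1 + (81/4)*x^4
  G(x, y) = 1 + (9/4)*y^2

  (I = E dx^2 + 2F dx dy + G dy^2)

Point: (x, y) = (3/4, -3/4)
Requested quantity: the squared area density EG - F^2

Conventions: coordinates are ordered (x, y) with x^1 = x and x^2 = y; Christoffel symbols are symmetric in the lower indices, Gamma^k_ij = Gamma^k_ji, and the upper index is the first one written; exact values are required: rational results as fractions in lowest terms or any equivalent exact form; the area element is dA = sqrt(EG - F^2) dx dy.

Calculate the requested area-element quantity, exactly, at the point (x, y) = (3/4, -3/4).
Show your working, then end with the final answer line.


E = 7585/1024, F = 729/256, G = 145/64; EG - F^2 = 8881/1024

Answer: EG - F^2 = 8881/1024


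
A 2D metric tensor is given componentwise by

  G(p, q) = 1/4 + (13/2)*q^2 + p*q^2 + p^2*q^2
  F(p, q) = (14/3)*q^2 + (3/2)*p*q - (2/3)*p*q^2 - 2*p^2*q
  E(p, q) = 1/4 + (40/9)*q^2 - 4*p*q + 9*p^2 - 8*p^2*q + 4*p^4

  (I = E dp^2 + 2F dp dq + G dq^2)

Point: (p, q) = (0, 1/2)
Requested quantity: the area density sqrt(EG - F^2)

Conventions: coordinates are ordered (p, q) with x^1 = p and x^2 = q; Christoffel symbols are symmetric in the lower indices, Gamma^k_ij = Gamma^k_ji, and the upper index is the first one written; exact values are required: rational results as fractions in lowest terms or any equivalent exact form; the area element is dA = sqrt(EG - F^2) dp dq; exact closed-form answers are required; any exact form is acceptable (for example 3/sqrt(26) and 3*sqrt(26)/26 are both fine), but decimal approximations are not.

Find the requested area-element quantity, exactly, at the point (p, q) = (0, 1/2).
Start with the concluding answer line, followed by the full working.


Answer: sqrt(EG - F^2) = 7*sqrt(14)/24

E = 49/36, F = 7/6, G = 15/8; EG - F^2 = 343/288


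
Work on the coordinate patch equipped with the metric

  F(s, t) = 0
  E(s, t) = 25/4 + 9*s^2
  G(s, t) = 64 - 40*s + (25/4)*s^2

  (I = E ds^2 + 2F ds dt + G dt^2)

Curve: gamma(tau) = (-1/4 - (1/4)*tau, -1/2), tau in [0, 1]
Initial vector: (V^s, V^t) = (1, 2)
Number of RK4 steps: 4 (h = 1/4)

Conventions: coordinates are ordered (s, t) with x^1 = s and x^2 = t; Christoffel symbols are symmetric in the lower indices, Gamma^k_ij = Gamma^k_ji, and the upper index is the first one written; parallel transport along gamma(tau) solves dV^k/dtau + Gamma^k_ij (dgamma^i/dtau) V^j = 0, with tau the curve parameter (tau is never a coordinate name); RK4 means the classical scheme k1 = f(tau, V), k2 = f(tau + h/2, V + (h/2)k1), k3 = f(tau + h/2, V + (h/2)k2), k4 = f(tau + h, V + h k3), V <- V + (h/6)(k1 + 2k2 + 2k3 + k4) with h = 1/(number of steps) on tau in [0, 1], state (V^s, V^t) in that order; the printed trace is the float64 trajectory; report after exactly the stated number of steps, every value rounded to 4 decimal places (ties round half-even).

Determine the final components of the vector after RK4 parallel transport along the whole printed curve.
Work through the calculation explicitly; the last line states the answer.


gamma'(tau) = (-1/4, 0); f(tau, V)^k = -Gamma^k_ij(gamma(tau)) gamma'^i(tau) V^j; h = 1/4; intermediate values shown to 6 dp
curve data and Christoffel symbols at the stage parameters:
  tau = 0.000000: gamma = (-0.250000, -0.500000), gamma' = (-0.250000, 0.000000); Gamma_sss = -0.330275, Gamma_sst = 0.000000, Gamma_stt = 3.165138, Gamma_tss = 0.000000, Gamma_tst = -0.289855, Gamma_ttt = 0.000000
  tau = 0.125000: gamma = (-0.281250, -0.500000), gamma' = (-0.250000, 0.000000); Gamma_sss = -0.363585, Gamma_sst = 0.000000, Gamma_stt = 3.125263, Gamma_tss = 0.000000, Gamma_tst = -0.287253, Gamma_ttt = 0.000000
  tau = 0.250000: gamma = (-0.312500, -0.500000), gamma' = (-0.250000, 0.000000); Gamma_sss = -0.394521, Gamma_sst = 0.000000, Gamma_stt = 3.079452, Gamma_tss = 0.000000, Gamma_tst = -0.284698, Gamma_ttt = 0.000000
  tau = 0.375000: gamma = (-0.343750, -0.500000), gamma' = (-0.250000, 0.000000); Gamma_sss = -0.423020, Gamma_sst = 0.000000, Gamma_stt = 3.028442, Gamma_tss = 0.000000, Gamma_tst = -0.282187, Gamma_ttt = 0.000000
  tau = 0.500000: gamma = (-0.375000, -0.500000), gamma' = (-0.250000, 0.000000); Gamma_sss = -0.449064, Gamma_sst = 0.000000, Gamma_stt = 2.972973, Gamma_tss = 0.000000, Gamma_tst = -0.279720, Gamma_ttt = 0.000000
  tau = 0.625000: gamma = (-0.406250, -0.500000), gamma' = (-0.250000, 0.000000); Gamma_sss = -0.472668, Gamma_sst = 0.000000, Gamma_stt = 2.913774, Gamma_tss = 0.000000, Gamma_tst = -0.277296, Gamma_ttt = 0.000000
  tau = 0.750000: gamma = (-0.437500, -0.500000), gamma' = (-0.250000, 0.000000); Gamma_sss = -0.493876, Gamma_sst = 0.000000, Gamma_stt = 2.851543, Gamma_tss = 0.000000, Gamma_tst = -0.274914, Gamma_ttt = 0.000000
  tau = 0.875000: gamma = (-0.468750, -0.500000), gamma' = (-0.250000, 0.000000); Gamma_sss = -0.512760, Gamma_sst = 0.000000, Gamma_stt = 2.786944, Gamma_tss = 0.000000, Gamma_tst = -0.272572, Gamma_ttt = 0.000000
  tau = 1.000000: gamma = (-0.500000, -0.500000), gamma' = (-0.250000, 0.000000); Gamma_sss = -0.529412, Gamma_sst = 0.000000, Gamma_stt = 2.720588, Gamma_tss = 0.000000, Gamma_tst = -0.270270, Gamma_ttt = 0.000000
step 0: V^s = 1.0000, V^t = 2.0000
step 1: k1 = (-0.082569, -0.144928), k2 = (-0.089958, -0.142326), k3 = (-0.089874, -0.142349), k4 = (-0.096414, -0.139816); V <- V + (h/6)(k1 + 2k2 + 2k3 + k4): V^s = 0.9776, V^t = 1.9644
step 2: k1 = (-0.096417, -0.139816), k2 = (-0.102107, -0.137350), k3 = (-0.102032, -0.137372), k4 = (-0.106883, -0.134970); V <- V + (h/6)(k1 + 2k2 + 2k3 + k4): V^s = 0.9521, V^t = 1.9301
step 3: k1 = (-0.106886, -0.134970), k2 = (-0.110925, -0.132631), k3 = (-0.110865, -0.132651), k4 = (-0.114129, -0.130372); V <- V + (h/6)(k1 + 2k2 + 2k3 + k4): V^s = 0.9244, V^t = 1.8969
step 4: k1 = (-0.114132, -0.130372), k2 = (-0.116668, -0.128151), k3 = (-0.116627, -0.128170), k4 = (-0.118486, -0.126004); V <- V + (h/6)(k1 + 2k2 + 2k3 + k4): V^s = 0.8952, V^t = 1.8649

Answer: V^s = 0.8952, V^t = 1.8649


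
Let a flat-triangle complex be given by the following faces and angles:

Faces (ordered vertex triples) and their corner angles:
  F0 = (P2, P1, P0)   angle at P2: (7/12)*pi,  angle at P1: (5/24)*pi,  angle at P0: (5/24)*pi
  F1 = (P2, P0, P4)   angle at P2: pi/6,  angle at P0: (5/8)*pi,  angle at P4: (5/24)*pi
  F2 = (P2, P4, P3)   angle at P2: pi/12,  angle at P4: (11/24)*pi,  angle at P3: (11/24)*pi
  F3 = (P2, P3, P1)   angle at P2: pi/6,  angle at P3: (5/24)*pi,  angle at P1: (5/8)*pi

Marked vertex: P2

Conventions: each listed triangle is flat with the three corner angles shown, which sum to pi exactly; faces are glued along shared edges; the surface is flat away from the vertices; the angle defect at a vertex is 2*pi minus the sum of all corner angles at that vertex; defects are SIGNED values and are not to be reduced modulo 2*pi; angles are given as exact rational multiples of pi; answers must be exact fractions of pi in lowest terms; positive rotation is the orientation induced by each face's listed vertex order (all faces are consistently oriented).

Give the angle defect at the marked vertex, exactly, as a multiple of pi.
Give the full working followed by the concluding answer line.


Sum of corner angles at P2: pi
defect = 2*pi - pi

Answer: defect(P2) = pi


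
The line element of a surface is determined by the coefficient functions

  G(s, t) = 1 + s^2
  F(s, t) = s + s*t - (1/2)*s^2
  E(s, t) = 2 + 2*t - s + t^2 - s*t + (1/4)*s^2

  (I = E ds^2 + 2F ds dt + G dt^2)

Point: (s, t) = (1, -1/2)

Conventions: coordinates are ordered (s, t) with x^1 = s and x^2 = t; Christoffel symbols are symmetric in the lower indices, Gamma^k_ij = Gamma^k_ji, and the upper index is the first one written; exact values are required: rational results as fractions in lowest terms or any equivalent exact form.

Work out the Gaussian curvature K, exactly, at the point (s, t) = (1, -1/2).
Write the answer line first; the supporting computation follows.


Answer: K = -1/4

E = 1, F = 0, G = 2, EG - F^2 = 2 at the point
E_s = 0, E_t = 0, F_s = -1/2, F_t = 1, G_s = 2, G_t = 0
E_tt = 2, F_st = 1, G_ss = 2
Brioschi: K = (det M1 - det M2) / (EG - F^2)^2 with the standard first/second-derivative matrices M1, M2.
M1 = [[-E_tt/2 + F_st - G_ss/2, E_s/2, F_s - E_t/2], [F_t - G_s/2, E, F], [G_t/2, F, G]] = [[-1, 0, -1/2], [0, 1, 0], [0, 0, 2]]; det M1 = -2
M2 = [[0, E_t/2, G_s/2], [E_t/2, E, F], [G_s/2, F, G]] = [[0, 0, 1], [0, 1, 0], [1, 0, 2]]; det M2 = -1
det M1 - det M2 = -1; K = -1 / (2)^2 = -1/4


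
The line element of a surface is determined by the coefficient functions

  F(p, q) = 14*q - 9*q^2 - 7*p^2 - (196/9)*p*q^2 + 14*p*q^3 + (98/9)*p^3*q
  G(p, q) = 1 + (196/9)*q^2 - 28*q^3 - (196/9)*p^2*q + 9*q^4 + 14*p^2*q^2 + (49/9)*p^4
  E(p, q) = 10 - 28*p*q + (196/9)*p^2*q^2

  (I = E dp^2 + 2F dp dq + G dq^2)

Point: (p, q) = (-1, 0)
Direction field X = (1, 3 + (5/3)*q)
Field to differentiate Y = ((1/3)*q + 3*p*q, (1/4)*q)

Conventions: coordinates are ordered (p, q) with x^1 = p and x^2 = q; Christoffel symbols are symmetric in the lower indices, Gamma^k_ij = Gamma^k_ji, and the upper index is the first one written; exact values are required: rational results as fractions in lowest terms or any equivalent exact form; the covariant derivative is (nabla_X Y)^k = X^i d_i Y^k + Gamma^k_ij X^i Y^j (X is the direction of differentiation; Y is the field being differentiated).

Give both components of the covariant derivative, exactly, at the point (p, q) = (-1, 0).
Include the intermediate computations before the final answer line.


E = 10, F = -7, G = 58/9 at the point
E_p = 0, E_q = 28, F_p = 14, F_q = 28/9, G_p = -196/9, G_q = -196/9
EG - F^2 = 139/9;  g^inv = (9/139) * [[58/9, 7], [7, 10]]
first-kind symbols [ij,l] = (1/2)(d_i g_jl + d_j g_il - d_l g_ij): [pp,p] = E_p/2 = 0, [pp,q] = F_p - E_q/2 = 0, [pq,p] = E_q/2 = 14, [pq,q] = G_p/2 = -98/9, [qq,p] = F_q - G_p/2 = 14, [qq,q] = G_q/2 = -98/9
Gamma^p_ij = (G*[ij,p] - F*[ij,q])/(EG - F^2), Gamma^q_ij = (E*[ij,q] - F*[ij,p])/(EG - F^2)
Gamma_ppp = 0, Gamma_ppq = 126/139, Gamma_pqq = 126/139, Gamma_qpp = 0, Gamma_qpq = -98/139, Gamma_qqq = -98/139
X = (1, 3), Y = (0, 0) at the point

Answer: (nabla_X Y)^p = -8, (nabla_X Y)^q = 3/4


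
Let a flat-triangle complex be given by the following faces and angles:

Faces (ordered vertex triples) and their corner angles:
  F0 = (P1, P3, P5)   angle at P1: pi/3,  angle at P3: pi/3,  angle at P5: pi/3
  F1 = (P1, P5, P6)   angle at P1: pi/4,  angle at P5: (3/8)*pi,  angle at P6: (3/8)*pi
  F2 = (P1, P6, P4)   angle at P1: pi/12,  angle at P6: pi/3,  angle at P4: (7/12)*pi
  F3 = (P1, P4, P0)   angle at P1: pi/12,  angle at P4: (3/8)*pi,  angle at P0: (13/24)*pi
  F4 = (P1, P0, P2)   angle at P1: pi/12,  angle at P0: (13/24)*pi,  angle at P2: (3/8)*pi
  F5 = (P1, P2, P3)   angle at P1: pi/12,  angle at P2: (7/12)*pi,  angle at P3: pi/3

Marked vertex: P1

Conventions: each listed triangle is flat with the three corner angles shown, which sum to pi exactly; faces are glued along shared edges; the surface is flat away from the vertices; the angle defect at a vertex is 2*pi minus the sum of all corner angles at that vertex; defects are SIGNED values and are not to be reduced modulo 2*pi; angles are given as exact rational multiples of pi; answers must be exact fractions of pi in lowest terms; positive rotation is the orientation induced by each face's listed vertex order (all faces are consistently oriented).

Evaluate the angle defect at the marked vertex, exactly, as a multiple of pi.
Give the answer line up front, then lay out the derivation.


Answer: defect(P1) = (13/12)*pi

Sum of corner angles at P1: (11/12)*pi
defect = 2*pi - (11/12)*pi


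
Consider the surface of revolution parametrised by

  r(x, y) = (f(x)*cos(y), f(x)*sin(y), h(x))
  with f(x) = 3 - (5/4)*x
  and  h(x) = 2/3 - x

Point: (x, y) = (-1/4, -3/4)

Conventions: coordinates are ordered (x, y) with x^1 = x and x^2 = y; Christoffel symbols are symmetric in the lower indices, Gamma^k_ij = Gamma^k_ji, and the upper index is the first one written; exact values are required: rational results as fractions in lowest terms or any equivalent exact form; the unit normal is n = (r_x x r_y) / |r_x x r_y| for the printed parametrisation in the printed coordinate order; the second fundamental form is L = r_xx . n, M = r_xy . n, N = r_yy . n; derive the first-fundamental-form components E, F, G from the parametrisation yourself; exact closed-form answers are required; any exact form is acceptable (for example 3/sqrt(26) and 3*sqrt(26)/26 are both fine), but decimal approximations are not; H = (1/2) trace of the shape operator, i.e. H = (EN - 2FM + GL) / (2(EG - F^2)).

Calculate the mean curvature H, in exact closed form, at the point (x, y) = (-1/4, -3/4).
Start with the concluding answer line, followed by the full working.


Answer: H = -32*sqrt(41)/2173

f = 53/16, f' = -5/4, f'' = 0, h' = -1, h'' = 0
E = 41/16, F = 0, G = 2809/256; answer radicand W^2 = 41/16
unnormalised second-form numerators: l = 0, m = 0, n = -53/16; L = l/sqrt(41/16), and similarly M = m/sqrt(W^2), N = n/sqrt(W^2)
H = (E*n - 2*F*m + G*l) / (2*(EG - F^2)*sqrt(W^2)); E*n - 2*F*m + G*l = -2173/256, EG - F^2 = 115169/4096, so H = (-8/53)/sqrt(41/16)


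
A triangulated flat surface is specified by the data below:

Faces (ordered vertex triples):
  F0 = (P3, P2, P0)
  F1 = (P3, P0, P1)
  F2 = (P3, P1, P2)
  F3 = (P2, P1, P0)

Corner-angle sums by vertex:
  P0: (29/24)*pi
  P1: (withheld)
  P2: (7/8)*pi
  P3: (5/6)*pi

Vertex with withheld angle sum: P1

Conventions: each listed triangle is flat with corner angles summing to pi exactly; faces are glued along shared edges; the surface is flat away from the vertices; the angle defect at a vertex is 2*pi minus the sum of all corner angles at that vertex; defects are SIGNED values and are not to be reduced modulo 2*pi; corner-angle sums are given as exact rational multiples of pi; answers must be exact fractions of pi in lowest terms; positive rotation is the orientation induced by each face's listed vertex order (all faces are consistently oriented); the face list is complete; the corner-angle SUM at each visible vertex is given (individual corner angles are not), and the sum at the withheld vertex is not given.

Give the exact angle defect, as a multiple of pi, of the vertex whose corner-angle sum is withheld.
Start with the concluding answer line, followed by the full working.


Answer: defect(P1) = (11/12)*pi

V = 4, E = 6, F = 4; chi = V - E + F = 2
Gauss-Bonnet: total defect = 2*pi*chi = 4*pi; visible defects sum to (37/12)*pi


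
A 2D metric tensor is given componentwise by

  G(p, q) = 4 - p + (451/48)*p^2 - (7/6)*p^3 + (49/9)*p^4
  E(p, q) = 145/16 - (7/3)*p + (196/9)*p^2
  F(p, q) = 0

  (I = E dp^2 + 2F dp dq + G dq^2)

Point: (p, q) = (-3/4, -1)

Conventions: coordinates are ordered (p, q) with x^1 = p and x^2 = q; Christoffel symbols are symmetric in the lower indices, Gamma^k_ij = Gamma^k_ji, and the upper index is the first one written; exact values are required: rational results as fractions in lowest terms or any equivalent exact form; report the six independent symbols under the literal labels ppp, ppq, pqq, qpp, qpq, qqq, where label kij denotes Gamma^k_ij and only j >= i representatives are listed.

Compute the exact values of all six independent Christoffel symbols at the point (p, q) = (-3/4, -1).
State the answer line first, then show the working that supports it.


Answer: Gamma_ppp = -280/369, Gamma_ppq = 0, Gamma_pqq = 70/123, Gamma_qpp = 0, Gamma_qpq = -15/14, Gamma_qqq = 0

E = 369/16, F = 0, G = 49/4 at the point
E_p = -35, E_q = 0, F_p = 0, F_q = 0, G_p = -105/4, G_q = 0
EG - F^2 = 18081/64;  g^inv = (64/18081) * [[49/4, 0], [0, 369/16]]
first-kind symbols [ij,l] = (1/2)(d_i g_jl + d_j g_il - d_l g_ij): [pp,p] = E_p/2 = -35/2, [pp,q] = F_p - E_q/2 = 0, [pq,p] = E_q/2 = 0, [pq,q] = G_p/2 = -105/8, [qq,p] = F_q - G_p/2 = 105/8, [qq,q] = G_q/2 = 0
Gamma^p_ij = (G*[ij,p] - F*[ij,q])/(EG - F^2), Gamma^q_ij = (E*[ij,q] - F*[ij,p])/(EG - F^2)


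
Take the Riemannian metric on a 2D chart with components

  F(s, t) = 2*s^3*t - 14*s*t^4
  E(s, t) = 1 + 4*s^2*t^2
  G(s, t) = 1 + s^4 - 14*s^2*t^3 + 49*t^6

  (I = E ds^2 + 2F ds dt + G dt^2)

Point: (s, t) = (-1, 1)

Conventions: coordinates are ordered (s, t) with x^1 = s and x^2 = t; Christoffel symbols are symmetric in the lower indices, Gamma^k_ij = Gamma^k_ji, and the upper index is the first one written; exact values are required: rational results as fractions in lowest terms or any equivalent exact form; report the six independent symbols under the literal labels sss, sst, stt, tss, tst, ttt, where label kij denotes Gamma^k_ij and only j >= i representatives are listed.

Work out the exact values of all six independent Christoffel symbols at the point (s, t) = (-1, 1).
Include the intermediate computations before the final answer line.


E = 5, F = 12, G = 37 at the point
E_s = -8, E_t = 8, F_s = -8, F_t = 54, G_s = 24, G_t = 252
EG - F^2 = 41;  g^inv = (1/41) * [[37, -12], [-12, 5]]
first-kind symbols [ij,l] = (1/2)(d_i g_jl + d_j g_il - d_l g_ij): [ss,s] = E_s/2 = -4, [ss,t] = F_s - E_t/2 = -12, [st,s] = E_t/2 = 4, [st,t] = G_s/2 = 12, [tt,s] = F_t - G_s/2 = 42, [tt,t] = G_t/2 = 126
Gamma^s_ij = (G*[ij,s] - F*[ij,t])/(EG - F^2), Gamma^t_ij = (E*[ij,t] - F*[ij,s])/(EG - F^2)

Answer: Gamma_sss = -4/41, Gamma_sst = 4/41, Gamma_stt = 42/41, Gamma_tss = -12/41, Gamma_tst = 12/41, Gamma_ttt = 126/41


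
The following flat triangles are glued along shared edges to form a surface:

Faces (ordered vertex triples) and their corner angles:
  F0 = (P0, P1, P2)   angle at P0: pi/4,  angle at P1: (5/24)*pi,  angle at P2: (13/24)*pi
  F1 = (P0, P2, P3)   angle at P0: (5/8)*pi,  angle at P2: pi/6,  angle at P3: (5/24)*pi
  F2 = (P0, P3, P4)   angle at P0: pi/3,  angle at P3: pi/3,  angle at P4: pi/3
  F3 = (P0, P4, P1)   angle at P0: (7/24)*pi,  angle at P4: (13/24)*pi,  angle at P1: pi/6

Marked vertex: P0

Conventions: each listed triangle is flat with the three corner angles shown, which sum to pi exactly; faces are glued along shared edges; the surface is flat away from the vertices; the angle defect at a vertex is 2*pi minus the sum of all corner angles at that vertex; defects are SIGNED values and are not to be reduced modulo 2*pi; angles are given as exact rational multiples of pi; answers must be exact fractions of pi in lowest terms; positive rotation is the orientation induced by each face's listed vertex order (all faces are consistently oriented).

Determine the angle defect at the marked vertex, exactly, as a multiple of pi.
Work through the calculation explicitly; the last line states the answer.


Sum of corner angles at P0: (3/2)*pi
defect = 2*pi - (3/2)*pi

Answer: defect(P0) = pi/2


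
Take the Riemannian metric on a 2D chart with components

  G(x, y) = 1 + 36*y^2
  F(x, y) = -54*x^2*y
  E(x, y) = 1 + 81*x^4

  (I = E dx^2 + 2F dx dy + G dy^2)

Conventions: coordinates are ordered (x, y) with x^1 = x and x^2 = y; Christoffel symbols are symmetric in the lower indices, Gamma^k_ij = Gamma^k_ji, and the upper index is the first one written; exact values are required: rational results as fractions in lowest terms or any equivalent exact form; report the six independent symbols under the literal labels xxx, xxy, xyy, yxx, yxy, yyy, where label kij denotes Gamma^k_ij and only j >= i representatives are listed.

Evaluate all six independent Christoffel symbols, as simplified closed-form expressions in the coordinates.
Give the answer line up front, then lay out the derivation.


Answer: Gamma_xxx = 162*x^3/(81*x^4 + 36*y^2 + 1), Gamma_xxy = 0, Gamma_xyy = -54*x^2/(81*x^4 + 36*y^2 + 1), Gamma_yxx = -108*x*y/(81*x^4 + 36*y^2 + 1), Gamma_yxy = 0, Gamma_yyy = 36*y/(81*x^4 + 36*y^2 + 1)

E = 1 + 81*x^4; F = -54*x^2*y; G = 1 + 36*y^2
Gamma^k_ij = (1/2) g^{kl} (d_i g_jl + d_j g_il - d_l g_ij), with g^inv = (1/(EG-F^2)) [[G, -F], [-F, E]]
first partials: E_x = 324*x^3, E_y = 0, F_x = -108*x*y, F_y = -54*x^2, G_x = 0, G_y = 72*y
D = EG - F^2 = 1 + 36*y^2 + 81*x^4
expanded: Gamma^x_xx = (G E_x - 2F F_x + F E_y)/(2D), Gamma^x_xy = (G E_y - F G_x)/(2D), Gamma^x_yy = (2G F_y - G G_x - F G_y)/(2D), Gamma^y_xx = (2E F_x - E E_y - F E_x)/(2D), Gamma^y_xy = (E G_x - F E_y)/(2D), Gamma^y_yy = (E G_y - 2F F_y + F G_x)/(2D); substitute and cancel common factors


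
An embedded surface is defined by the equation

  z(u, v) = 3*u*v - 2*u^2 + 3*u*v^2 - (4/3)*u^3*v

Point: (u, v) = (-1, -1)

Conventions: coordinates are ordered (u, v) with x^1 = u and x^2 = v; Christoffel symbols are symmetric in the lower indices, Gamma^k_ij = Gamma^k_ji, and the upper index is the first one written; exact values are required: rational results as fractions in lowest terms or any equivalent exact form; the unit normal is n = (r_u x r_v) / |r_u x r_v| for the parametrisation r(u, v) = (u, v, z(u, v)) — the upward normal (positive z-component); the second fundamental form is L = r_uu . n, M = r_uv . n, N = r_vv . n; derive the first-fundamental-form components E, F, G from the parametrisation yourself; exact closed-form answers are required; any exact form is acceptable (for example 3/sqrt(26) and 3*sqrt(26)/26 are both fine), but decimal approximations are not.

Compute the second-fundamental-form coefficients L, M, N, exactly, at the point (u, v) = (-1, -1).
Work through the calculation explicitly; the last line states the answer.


z_u = 8, z_v = 13/3, z_uu = -12, z_uv = -7, z_vv = -6
E = 65, F = 104/3, G = 178/9; answer radicand W^2 = 754/9
unnormalised second-form numerators: l = -12, m = -7, n = -6; L = l/sqrt(754/9), and similarly M = m/sqrt(W^2), N = n/sqrt(W^2)

Answer: L = -18*sqrt(754)/377, M = -21*sqrt(754)/754, N = -9*sqrt(754)/377


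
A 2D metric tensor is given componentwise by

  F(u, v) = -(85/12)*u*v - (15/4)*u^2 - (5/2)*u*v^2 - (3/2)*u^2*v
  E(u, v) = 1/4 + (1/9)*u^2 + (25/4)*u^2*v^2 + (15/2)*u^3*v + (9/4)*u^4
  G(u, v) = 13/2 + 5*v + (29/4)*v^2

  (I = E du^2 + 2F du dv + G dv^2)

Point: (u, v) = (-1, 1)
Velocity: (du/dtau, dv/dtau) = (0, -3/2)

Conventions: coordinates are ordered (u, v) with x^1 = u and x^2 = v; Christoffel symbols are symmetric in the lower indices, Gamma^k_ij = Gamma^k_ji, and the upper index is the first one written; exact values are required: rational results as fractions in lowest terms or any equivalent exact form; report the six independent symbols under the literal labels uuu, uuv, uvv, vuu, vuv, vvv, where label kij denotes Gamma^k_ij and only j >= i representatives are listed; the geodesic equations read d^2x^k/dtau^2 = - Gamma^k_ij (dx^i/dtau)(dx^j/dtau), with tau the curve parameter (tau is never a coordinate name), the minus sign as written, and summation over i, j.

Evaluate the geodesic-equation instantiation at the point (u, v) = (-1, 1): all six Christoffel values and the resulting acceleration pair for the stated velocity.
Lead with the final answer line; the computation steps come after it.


Answer: Gamma_uuu = 2038/971, Gamma_uuv = 6750/971, Gamma_uvv = 22491/971, Gamma_vuu = -553/971, Gamma_vuv = -1560/971, Gamma_vvv = -4693/971; accelerations (d^2u/dtau^2, d^2v/dtau^2) = (-202419/3884, 42237/3884)

E = 49/36, F = 13/3, G = 75/4 at the point
E_u = 7/9, E_v = 5, F_u = 11/12, F_v = 127/12, G_u = 0, G_v = 39/2
EG - F^2 = 971/144;  g^inv = (144/971) * [[75/4, -13/3], [-13/3, 49/36]]
first-kind symbols [ij,l] = (1/2)(d_i g_jl + d_j g_il - d_l g_ij): [uu,u] = E_u/2 = 7/18, [uu,v] = F_u - E_v/2 = -19/12, [uv,u] = E_v/2 = 5/2, [uv,v] = G_u/2 = 0, [vv,u] = F_v - G_u/2 = 127/12, [vv,v] = G_v/2 = 39/4
Gamma^u_ij = (G*[ij,u] - F*[ij,v])/(EG - F^2), Gamma^v_ij = (E*[ij,v] - F*[ij,u])/(EG - F^2)
Gamma_uuu = 2038/971, Gamma_uuv = 6750/971, Gamma_uvv = 22491/971, Gamma_vuu = -553/971, Gamma_vuv = -1560/971, Gamma_vvv = -4693/971
d^2u/dtau^2 = -(Gamma_uuu*(0)^2 + 2*Gamma_uuv*(0)*(-3/2) + Gamma_uvv*(-3/2)^2) = -202419/3884
d^2v/dtau^2 = -(Gamma_vuu*(0)^2 + 2*Gamma_vuv*(0)*(-3/2) + Gamma_vvv*(-3/2)^2) = 42237/3884


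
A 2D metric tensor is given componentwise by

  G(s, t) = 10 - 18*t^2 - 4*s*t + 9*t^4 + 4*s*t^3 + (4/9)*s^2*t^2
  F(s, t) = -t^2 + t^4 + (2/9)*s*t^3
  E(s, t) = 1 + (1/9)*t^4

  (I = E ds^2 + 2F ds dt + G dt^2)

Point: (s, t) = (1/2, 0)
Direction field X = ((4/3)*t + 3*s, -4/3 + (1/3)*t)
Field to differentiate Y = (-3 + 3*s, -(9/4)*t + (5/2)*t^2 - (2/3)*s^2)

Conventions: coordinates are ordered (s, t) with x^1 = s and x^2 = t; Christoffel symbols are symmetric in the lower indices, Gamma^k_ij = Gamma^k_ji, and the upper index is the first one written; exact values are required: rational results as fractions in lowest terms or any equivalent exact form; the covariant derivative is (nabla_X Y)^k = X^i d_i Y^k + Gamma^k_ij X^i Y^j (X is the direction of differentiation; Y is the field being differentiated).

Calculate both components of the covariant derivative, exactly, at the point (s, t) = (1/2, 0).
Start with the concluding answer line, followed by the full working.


Answer: (nabla_X Y)^s = 9/2, (nabla_X Y)^t = 89/45

E = 1, F = 0, G = 10 at the point
E_s = 0, E_t = 0, F_s = 0, F_t = 0, G_s = 0, G_t = -2
EG - F^2 = 10;  g^inv = (1/10) * [[10, 0], [0, 1]]
first-kind symbols [ij,l] = (1/2)(d_i g_jl + d_j g_il - d_l g_ij): [ss,s] = E_s/2 = 0, [ss,t] = F_s - E_t/2 = 0, [st,s] = E_t/2 = 0, [st,t] = G_s/2 = 0, [tt,s] = F_t - G_s/2 = 0, [tt,t] = G_t/2 = -1
Gamma^s_ij = (G*[ij,s] - F*[ij,t])/(EG - F^2), Gamma^t_ij = (E*[ij,t] - F*[ij,s])/(EG - F^2)
Gamma_sss = 0, Gamma_sst = 0, Gamma_stt = 0, Gamma_tss = 0, Gamma_tst = 0, Gamma_ttt = -1/10
X = (3/2, -4/3), Y = (-3/2, -1/6) at the point


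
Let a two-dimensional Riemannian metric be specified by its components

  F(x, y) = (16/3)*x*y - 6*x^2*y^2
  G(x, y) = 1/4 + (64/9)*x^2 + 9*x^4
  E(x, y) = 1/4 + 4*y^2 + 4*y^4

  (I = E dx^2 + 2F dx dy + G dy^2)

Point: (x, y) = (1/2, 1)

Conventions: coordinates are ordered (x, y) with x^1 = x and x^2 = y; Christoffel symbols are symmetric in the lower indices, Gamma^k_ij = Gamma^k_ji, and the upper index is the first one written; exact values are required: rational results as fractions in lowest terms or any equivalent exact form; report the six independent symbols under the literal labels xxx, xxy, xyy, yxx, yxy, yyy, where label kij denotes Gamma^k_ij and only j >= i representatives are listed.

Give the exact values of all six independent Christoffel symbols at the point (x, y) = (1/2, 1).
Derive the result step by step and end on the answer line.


E = 33/4, F = 7/6, G = 373/144 at the point
E_x = 0, E_y = 24, F_x = -2/3, F_y = -1/3, G_x = 209/18, G_y = 0
EG - F^2 = 11525/576;  g^inv = (576/11525) * [[373/144, -7/6], [-7/6, 33/4]]
first-kind symbols [ij,l] = (1/2)(d_i g_jl + d_j g_il - d_l g_ij): [xx,x] = E_x/2 = 0, [xx,y] = F_x - E_y/2 = -38/3, [xy,x] = E_y/2 = 12, [xy,y] = G_x/2 = 209/36, [yy,x] = F_y - G_x/2 = -221/36, [yy,y] = G_y/2 = 0
Gamma^x_ij = (G*[ij,x] - F*[ij,y])/(EG - F^2), Gamma^y_ij = (E*[ij,y] - F*[ij,x])/(EG - F^2)

Answer: Gamma_xxx = 8512/11525, Gamma_xxy = 42008/34575, Gamma_xyy = -82433/103725, Gamma_yxx = -60192/11525, Gamma_yxy = 19524/11525, Gamma_yyy = 12376/34575


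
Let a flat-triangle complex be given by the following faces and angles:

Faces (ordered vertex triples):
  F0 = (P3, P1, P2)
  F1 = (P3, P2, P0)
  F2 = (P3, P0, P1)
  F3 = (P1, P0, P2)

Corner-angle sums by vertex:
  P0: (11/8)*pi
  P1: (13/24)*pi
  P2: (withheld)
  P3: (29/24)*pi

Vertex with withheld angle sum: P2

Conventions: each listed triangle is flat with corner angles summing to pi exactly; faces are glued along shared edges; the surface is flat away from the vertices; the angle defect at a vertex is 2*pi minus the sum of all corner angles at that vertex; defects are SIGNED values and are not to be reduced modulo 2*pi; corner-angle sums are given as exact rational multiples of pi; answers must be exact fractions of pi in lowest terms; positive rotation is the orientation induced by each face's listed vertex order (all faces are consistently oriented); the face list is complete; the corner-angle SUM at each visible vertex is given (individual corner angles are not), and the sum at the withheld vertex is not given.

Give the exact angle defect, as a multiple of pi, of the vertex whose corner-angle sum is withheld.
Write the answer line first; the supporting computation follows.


Answer: defect(P2) = (9/8)*pi

V = 4, E = 6, F = 4; chi = V - E + F = 2
Gauss-Bonnet: total defect = 2*pi*chi = 4*pi; visible defects sum to (23/8)*pi


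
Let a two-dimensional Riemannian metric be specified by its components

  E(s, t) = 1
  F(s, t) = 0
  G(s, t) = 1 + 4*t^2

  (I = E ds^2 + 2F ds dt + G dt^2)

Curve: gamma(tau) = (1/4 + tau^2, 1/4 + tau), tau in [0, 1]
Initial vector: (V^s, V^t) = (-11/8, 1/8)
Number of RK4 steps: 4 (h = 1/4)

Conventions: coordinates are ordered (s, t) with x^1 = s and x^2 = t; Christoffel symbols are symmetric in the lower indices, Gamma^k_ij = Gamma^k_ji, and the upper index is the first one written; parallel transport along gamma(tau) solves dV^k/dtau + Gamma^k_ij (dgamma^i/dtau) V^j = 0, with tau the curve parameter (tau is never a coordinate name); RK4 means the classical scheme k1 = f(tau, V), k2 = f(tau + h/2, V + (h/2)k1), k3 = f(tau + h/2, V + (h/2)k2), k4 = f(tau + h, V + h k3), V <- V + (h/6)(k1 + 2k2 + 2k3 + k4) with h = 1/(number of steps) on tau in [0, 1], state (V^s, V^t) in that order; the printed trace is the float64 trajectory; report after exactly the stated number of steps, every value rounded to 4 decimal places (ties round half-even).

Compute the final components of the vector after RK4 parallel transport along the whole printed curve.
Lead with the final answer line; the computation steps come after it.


Answer: V^s = -1.3750, V^t = 0.0519

gamma'(tau) = (2*tau, 1); f(tau, V)^k = -Gamma^k_ij(gamma(tau)) gamma'^i(tau) V^j; h = 1/4; intermediate values shown to 6 dp
curve data and Christoffel symbols at the stage parameters:
  tau = 0.000000: gamma = (0.250000, 0.250000), gamma' = (0.000000, 1.000000); Gamma_sss = 0.000000, Gamma_sst = 0.000000, Gamma_stt = 0.000000, Gamma_tss = 0.000000, Gamma_tst = 0.000000, Gamma_ttt = 0.800000
  tau = 0.125000: gamma = (0.265625, 0.375000), gamma' = (0.250000, 1.000000); Gamma_sss = 0.000000, Gamma_sst = 0.000000, Gamma_stt = 0.000000, Gamma_tss = 0.000000, Gamma_tst = 0.000000, Gamma_ttt = 0.960000
  tau = 0.250000: gamma = (0.312500, 0.500000), gamma' = (0.500000, 1.000000); Gamma_sss = 0.000000, Gamma_sst = 0.000000, Gamma_stt = 0.000000, Gamma_tss = 0.000000, Gamma_tst = 0.000000, Gamma_ttt = 1.000000
  tau = 0.375000: gamma = (0.390625, 0.625000), gamma' = (0.750000, 1.000000); Gamma_sss = 0.000000, Gamma_sst = 0.000000, Gamma_stt = 0.000000, Gamma_tss = 0.000000, Gamma_tst = 0.000000, Gamma_ttt = 0.975610
  tau = 0.500000: gamma = (0.500000, 0.750000), gamma' = (1.000000, 1.000000); Gamma_sss = 0.000000, Gamma_sst = 0.000000, Gamma_stt = 0.000000, Gamma_tss = 0.000000, Gamma_tst = 0.000000, Gamma_ttt = 0.923077
  tau = 0.625000: gamma = (0.640625, 0.875000), gamma' = (1.250000, 1.000000); Gamma_sss = 0.000000, Gamma_sst = 0.000000, Gamma_stt = 0.000000, Gamma_tss = 0.000000, Gamma_tst = 0.000000, Gamma_ttt = 0.861538
  tau = 0.750000: gamma = (0.812500, 1.000000), gamma' = (1.500000, 1.000000); Gamma_sss = 0.000000, Gamma_sst = 0.000000, Gamma_stt = 0.000000, Gamma_tss = 0.000000, Gamma_tst = 0.000000, Gamma_ttt = 0.800000
  tau = 0.875000: gamma = (1.015625, 1.125000), gamma' = (1.750000, 1.000000); Gamma_sss = 0.000000, Gamma_sst = 0.000000, Gamma_stt = 0.000000, Gamma_tss = 0.000000, Gamma_tst = 0.000000, Gamma_ttt = 0.742268
  tau = 1.000000: gamma = (1.250000, 1.250000), gamma' = (2.000000, 1.000000); Gamma_sss = 0.000000, Gamma_sst = 0.000000, Gamma_stt = 0.000000, Gamma_tss = 0.000000, Gamma_tst = 0.000000, Gamma_ttt = 0.689655
step 0: V^s = -1.3750, V^t = 0.1250
step 1: k1 = (0.000000, -0.100000), k2 = (0.000000, -0.108000), k3 = (0.000000, -0.107040), k4 = (0.000000, -0.098240); V <- V + (h/6)(k1 + 2k2 + 2k3 + k4): V^s = -1.3750, V^t = 0.0988
step 2: k1 = (0.000000, -0.098820), k2 = (0.000000, -0.084359), k3 = (0.000000, -0.086122), k4 = (0.000000, -0.071344); V <- V + (h/6)(k1 + 2k2 + 2k3 + k4): V^s = -1.3750, V^t = 0.0775
step 3: k1 = (0.000000, -0.071560), k2 = (0.000000, -0.059083), k3 = (0.000000, -0.060426), k4 = (0.000000, -0.049933); V <- V + (h/6)(k1 + 2k2 + 2k3 + k4): V^s = -1.3750, V^t = 0.0625
step 4: k1 = (0.000000, -0.050001), k2 = (0.000000, -0.041754), k3 = (0.000000, -0.042519), k4 = (0.000000, -0.035774); V <- V + (h/6)(k1 + 2k2 + 2k3 + k4): V^s = -1.3750, V^t = 0.0519


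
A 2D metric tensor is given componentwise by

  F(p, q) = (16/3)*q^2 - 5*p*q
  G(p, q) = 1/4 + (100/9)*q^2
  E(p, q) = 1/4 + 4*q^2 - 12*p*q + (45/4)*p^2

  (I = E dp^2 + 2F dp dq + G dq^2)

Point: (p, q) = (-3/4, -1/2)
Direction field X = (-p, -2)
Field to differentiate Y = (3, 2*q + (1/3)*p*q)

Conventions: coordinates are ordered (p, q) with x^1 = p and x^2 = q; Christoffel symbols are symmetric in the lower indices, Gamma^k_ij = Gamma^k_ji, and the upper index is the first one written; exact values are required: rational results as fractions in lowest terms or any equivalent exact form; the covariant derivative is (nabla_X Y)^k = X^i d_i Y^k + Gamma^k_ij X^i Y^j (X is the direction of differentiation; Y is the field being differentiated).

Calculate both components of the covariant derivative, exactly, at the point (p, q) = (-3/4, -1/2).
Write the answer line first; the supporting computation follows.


Answer: (nabla_X Y)^p = -99812/8913, (nabla_X Y)^q = -210095/23768

E = 197/64, F = -13/24, G = 109/36 at the point
E_p = -87/8, E_q = 5, F_p = 5/2, F_q = -19/12, G_p = 0, G_q = -100/9
EG - F^2 = 20797/2304;  g^inv = (2304/20797) * [[109/36, 13/24], [13/24, 197/64]]
first-kind symbols [ij,l] = (1/2)(d_i g_jl + d_j g_il - d_l g_ij): [pp,p] = E_p/2 = -87/16, [pp,q] = F_p - E_q/2 = 0, [pq,p] = E_q/2 = 5/2, [pq,q] = G_p/2 = 0, [qq,p] = F_q - G_p/2 = -19/12, [qq,q] = G_q/2 = -50/9
Gamma^p_ij = (G*[ij,p] - F*[ij,q])/(EG - F^2), Gamma^q_ij = (E*[ij,q] - F*[ij,p])/(EG - F^2)
Gamma_ppp = -37932/20797, Gamma_ppq = 17440/20797, Gamma_pqq = -53936/62391, Gamma_qpp = -6786/20797, Gamma_qpq = 3120/20797, Gamma_qqq = -41376/20797
X = (3/4, -2), Y = (3, -7/8) at the point


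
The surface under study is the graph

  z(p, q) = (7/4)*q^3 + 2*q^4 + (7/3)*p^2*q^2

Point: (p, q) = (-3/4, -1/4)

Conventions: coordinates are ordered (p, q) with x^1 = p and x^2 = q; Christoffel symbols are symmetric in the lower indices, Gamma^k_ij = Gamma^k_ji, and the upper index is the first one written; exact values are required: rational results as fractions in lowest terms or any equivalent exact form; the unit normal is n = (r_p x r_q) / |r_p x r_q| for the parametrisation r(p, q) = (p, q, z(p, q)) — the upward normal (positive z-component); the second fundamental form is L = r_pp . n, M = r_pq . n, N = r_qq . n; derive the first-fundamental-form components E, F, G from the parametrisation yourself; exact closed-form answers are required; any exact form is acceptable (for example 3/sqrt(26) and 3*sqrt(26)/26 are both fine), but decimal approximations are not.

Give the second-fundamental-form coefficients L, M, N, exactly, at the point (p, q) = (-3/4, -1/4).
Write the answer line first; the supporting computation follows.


Answer: L = 56*sqrt(5133)/15399, M = 112*sqrt(5133)/5133, N = 32*sqrt(5133)/1711

z_p = -7/32, z_q = -29/64, z_pp = 7/24, z_pq = 7/4, z_qq = 3/2
E = 1073/1024, F = 203/2048, G = 4937/4096; answer radicand W^2 = 5133/4096
unnormalised second-form numerators: l = 7/24, m = 7/4, n = 3/2; L = l/sqrt(5133/4096), and similarly M = m/sqrt(W^2), N = n/sqrt(W^2)
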